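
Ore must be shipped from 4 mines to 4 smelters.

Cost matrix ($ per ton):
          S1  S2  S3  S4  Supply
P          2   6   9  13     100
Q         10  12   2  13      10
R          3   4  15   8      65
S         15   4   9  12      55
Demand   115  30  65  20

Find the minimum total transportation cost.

1040

Optimal allocation:
  P->S1: 100 × $2 = $200
  Q->S3: 10 × $2 = $20
  R->S1: 15 × $3 = $45
  R->S2: 30 × $4 = $120
  R->S4: 20 × $8 = $160
  S->S3: 55 × $9 = $495
Total = 200 + 20 + 45 + 120 + 160 + 495 = $1040.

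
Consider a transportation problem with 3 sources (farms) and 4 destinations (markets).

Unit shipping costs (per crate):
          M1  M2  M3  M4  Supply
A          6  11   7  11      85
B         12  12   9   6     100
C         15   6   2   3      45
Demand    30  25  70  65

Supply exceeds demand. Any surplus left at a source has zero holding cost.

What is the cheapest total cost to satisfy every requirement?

1110

A cheapest plan:
  A->M1: 30 crates
  A->M3: 50 crates
  B->M4: 65 crates
  C->M2: 25 crates
  C->M3: 20 crates
Total cost = 1110.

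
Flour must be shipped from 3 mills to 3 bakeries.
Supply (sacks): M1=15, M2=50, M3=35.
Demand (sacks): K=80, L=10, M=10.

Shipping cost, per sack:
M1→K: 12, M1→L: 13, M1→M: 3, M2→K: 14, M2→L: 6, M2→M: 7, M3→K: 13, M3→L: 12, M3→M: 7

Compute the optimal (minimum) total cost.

An optimal shipping plan:
  M1→K: 5 × 12 = 60
  M1→M: 10 × 3 = 30
  M2→K: 40 × 14 = 560
  M2→L: 10 × 6 = 60
  M3→K: 35 × 13 = 455
Total = 60 + 30 + 560 + 60 + 455 = 1165.
(Supply check: M1 ships 15; M2 ships 50; M3 ships 35.)

1165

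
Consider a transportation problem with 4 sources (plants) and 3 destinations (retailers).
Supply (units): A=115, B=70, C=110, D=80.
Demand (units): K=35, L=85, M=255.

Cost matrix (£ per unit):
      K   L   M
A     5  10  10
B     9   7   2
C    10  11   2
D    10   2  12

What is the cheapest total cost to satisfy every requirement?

Optimal allocation:
  A to K: 35 × £5 = £175
  A to L: 5 × £10 = £50
  A to M: 75 × £10 = £750
  B to M: 70 × £2 = £140
  C to M: 110 × £2 = £220
  D to L: 80 × £2 = £160
Total = 175 + 50 + 750 + 140 + 220 + 160 = £1495.

1495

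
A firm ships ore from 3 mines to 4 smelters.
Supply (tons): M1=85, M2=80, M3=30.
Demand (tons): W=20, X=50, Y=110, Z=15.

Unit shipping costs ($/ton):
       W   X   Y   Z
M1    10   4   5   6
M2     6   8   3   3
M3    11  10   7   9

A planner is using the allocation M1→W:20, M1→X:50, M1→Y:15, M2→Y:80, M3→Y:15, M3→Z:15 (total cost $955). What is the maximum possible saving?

Current plan cost = 20·10 + 50·4 + 15·5 + 80·3 + 15·7 + 15·9 = $955.
Optimal plan:
  M1→X: 50 tons
  M1→Y: 35 tons
  M2→W: 20 tons
  M2→Y: 45 tons
  M2→Z: 15 tons
  M3→Y: 30 tons
Optimal cost = $885.
Saving = 955 − 885 = $70.

70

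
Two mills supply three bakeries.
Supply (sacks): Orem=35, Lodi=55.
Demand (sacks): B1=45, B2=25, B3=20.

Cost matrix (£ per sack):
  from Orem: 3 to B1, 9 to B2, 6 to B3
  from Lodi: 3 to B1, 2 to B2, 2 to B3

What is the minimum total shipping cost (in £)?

A cheapest plan:
  Orem→B1: 35 × £3 = £105
  Lodi→B1: 10 × £3 = £30
  Lodi→B2: 25 × £2 = £50
  Lodi→B3: 20 × £2 = £40
Total = 105 + 30 + 50 + 40 = £225.
(Supply check: Orem ships 35; Lodi ships 55.)

225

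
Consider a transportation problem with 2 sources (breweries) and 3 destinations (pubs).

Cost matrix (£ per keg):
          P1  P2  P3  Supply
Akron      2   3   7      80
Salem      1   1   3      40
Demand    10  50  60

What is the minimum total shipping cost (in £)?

One minimum-cost allocation:
  Akron to P1: 10 × £2 = £20
  Akron to P2: 50 × £3 = £150
  Akron to P3: 20 × £7 = £140
  Salem to P3: 40 × £3 = £120
Total = 20 + 150 + 140 + 120 = £430.

430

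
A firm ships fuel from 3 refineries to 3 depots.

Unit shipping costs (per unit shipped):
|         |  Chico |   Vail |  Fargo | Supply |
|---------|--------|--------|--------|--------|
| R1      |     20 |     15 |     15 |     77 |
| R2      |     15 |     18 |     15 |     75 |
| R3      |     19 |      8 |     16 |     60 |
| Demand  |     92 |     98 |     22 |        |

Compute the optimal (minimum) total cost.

Optimal allocation:
  R1 to Chico: 17 × 20 = 340
  R1 to Vail: 38 × 15 = 570
  R1 to Fargo: 22 × 15 = 330
  R2 to Chico: 75 × 15 = 1125
  R3 to Vail: 60 × 8 = 480
Total = 340 + 570 + 330 + 1125 + 480 = 2845.

2845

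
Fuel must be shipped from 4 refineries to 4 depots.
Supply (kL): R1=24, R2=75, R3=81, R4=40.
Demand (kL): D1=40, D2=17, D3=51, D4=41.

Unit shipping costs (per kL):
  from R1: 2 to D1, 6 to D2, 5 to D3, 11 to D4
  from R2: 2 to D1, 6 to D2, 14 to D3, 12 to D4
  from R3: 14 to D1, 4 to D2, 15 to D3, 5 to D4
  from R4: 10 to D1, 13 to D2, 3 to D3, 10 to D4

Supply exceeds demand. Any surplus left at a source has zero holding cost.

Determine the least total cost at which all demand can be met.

One minimum-cost allocation:
  R1 to D1: 13 × 2 = 26
  R1 to D3: 11 × 5 = 55
  R2 to D1: 27 × 2 = 54
  R3 to D2: 17 × 4 = 68
  R3 to D4: 41 × 5 = 205
  R4 to D3: 40 × 3 = 120
Total = 26 + 55 + 54 + 68 + 205 + 120 = 528.

528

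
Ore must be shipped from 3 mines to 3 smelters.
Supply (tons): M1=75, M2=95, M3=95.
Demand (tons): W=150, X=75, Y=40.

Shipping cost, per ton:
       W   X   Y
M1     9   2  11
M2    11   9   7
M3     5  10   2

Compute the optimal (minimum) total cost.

1510

Optimal allocation:
  M1→X: 75 tons
  M2→W: 55 tons
  M2→Y: 40 tons
  M3→W: 95 tons
Total cost = 1510.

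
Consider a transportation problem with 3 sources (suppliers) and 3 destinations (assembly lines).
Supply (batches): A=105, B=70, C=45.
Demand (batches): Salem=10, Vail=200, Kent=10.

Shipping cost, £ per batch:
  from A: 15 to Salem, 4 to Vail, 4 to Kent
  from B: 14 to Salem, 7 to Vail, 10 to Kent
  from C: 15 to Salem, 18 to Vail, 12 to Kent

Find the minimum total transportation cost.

An optimal shipping plan:
  A to Vail: 105 × £4 = £420
  B to Vail: 70 × £7 = £490
  C to Salem: 10 × £15 = £150
  C to Vail: 25 × £18 = £450
  C to Kent: 10 × £12 = £120
Total = 420 + 490 + 150 + 450 + 120 = £1630.

1630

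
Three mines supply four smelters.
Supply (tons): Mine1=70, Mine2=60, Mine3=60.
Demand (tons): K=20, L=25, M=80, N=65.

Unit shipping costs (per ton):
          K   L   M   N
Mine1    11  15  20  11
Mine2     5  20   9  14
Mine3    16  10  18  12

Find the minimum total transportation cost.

2100

One minimum-cost allocation:
  Mine1–K: 20 × 11 = 220
  Mine1–N: 50 × 11 = 550
  Mine2–M: 60 × 9 = 540
  Mine3–L: 25 × 10 = 250
  Mine3–M: 20 × 18 = 360
  Mine3–N: 15 × 12 = 180
Total = 220 + 550 + 540 + 250 + 360 + 180 = 2100.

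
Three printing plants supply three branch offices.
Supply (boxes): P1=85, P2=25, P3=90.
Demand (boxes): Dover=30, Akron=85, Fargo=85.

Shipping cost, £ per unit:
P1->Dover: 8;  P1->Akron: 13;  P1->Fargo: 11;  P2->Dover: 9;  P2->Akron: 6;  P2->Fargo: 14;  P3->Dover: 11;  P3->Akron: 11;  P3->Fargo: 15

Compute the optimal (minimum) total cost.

2075

One minimum-cost allocation:
  P1->Fargo: 85 × £11 = £935
  P2->Akron: 25 × £6 = £150
  P3->Dover: 30 × £11 = £330
  P3->Akron: 60 × £11 = £660
Total = 935 + 150 + 330 + 660 = £2075.
(Supply check: P1 ships 85; P2 ships 25; P3 ships 90.)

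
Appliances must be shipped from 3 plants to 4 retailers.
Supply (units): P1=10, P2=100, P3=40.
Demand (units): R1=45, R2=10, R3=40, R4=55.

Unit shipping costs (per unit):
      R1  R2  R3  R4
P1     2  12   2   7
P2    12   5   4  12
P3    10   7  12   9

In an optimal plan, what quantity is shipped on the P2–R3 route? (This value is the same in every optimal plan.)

The minimum-cost plan:
  P1→R1: 10 × 2 = 20
  P2→R1: 35 × 12 = 420
  P2→R2: 10 × 5 = 50
  P2→R3: 40 × 4 = 160
  P2→R4: 15 × 12 = 180
  P3→R4: 40 × 9 = 360
Total cost = 1190.
So P2→R3 carries 40 units.

40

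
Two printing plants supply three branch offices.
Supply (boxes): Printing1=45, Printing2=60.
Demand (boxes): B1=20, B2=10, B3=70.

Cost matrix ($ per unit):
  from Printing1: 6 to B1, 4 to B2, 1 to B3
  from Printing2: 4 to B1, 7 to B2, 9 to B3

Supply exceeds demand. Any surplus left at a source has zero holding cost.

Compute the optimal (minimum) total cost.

420

An optimal shipping plan:
  Printing1→B3: 45 × $1 = $45
  Printing2→B1: 20 × $4 = $80
  Printing2→B2: 10 × $7 = $70
  Printing2→B3: 25 × $9 = $225
Total = 45 + 80 + 70 + 225 = $420.
(Supply check: Printing1 ships 45; Printing2 ships 55.)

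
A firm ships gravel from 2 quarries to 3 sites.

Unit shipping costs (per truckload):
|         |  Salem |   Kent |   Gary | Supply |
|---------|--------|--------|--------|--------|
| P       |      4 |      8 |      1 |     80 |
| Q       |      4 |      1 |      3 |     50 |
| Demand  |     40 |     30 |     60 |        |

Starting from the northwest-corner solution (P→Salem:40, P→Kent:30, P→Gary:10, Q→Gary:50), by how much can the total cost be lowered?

Current plan cost = 40·4 + 30·8 + 10·1 + 50·3 = 560.
Optimal plan:
  P→Salem: 20 × 4 = 80
  P→Gary: 60 × 1 = 60
  Q→Salem: 20 × 4 = 80
  Q→Kent: 30 × 1 = 30
Optimal cost = 250.
Saving = 560 − 250 = 310.

310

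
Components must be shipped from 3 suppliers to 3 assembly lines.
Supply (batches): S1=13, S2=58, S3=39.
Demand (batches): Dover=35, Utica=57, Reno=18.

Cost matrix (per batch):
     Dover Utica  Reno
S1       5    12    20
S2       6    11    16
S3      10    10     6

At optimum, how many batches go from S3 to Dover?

The minimum-cost plan:
  S1–Dover: 13 × 5 = 65
  S2–Dover: 22 × 6 = 132
  S2–Utica: 36 × 11 = 396
  S3–Utica: 21 × 10 = 210
  S3–Reno: 18 × 6 = 108
Total cost = 911.
The route S3→Dover is not used.

0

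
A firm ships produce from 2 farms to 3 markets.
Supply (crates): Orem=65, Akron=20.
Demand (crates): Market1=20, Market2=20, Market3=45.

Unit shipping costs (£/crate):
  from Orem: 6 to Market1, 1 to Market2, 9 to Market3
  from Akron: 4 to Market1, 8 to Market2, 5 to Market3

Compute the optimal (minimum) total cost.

465

An optimal shipping plan:
  Orem→Market1: 20 × £6 = £120
  Orem→Market2: 20 × £1 = £20
  Orem→Market3: 25 × £9 = £225
  Akron→Market3: 20 × £5 = £100
Total = 120 + 20 + 225 + 100 = £465.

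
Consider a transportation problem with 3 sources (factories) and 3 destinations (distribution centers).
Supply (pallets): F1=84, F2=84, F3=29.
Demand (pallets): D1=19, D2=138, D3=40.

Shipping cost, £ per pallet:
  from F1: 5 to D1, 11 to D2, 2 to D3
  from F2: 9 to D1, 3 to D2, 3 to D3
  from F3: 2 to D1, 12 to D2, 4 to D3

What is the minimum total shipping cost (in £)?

Optimal allocation:
  F1 to D2: 44 pallets
  F1 to D3: 40 pallets
  F2 to D2: 84 pallets
  F3 to D1: 19 pallets
  F3 to D2: 10 pallets
Total cost = £974.
(Supply check: F1 ships 84; F2 ships 84; F3 ships 29.)

974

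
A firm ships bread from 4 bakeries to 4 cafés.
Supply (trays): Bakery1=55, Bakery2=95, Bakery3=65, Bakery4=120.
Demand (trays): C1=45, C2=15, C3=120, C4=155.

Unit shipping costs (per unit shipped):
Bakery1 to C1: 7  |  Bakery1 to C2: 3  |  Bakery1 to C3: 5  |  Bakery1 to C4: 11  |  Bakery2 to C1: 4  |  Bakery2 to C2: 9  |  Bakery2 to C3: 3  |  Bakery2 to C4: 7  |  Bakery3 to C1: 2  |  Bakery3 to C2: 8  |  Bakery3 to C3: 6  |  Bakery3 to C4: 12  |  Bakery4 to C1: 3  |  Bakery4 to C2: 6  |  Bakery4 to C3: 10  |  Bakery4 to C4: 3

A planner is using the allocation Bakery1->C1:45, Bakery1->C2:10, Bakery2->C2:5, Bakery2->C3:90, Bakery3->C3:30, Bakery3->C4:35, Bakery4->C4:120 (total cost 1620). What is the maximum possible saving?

Current plan cost = 45·7 + 10·3 + 5·9 + 90·3 + 30·6 + 35·12 + 120·3 = 1620.
Optimal plan:
  Bakery1–C2: 15 × 3 = 45
  Bakery1–C3: 40 × 5 = 200
  Bakery2–C3: 60 × 3 = 180
  Bakery2–C4: 35 × 7 = 245
  Bakery3–C1: 45 × 2 = 90
  Bakery3–C3: 20 × 6 = 120
  Bakery4–C4: 120 × 3 = 360
Optimal cost = 1240.
Saving = 1620 − 1240 = 380.

380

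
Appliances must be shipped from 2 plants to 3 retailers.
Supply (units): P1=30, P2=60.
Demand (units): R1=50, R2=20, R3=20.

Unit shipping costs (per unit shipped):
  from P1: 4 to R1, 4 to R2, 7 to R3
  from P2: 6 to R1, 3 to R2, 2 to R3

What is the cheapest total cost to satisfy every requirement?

A cheapest plan:
  P1–R1: 30 units
  P2–R1: 20 units
  P2–R2: 20 units
  P2–R3: 20 units
Total cost = 340.
(Supply check: P1 ships 30; P2 ships 60.)

340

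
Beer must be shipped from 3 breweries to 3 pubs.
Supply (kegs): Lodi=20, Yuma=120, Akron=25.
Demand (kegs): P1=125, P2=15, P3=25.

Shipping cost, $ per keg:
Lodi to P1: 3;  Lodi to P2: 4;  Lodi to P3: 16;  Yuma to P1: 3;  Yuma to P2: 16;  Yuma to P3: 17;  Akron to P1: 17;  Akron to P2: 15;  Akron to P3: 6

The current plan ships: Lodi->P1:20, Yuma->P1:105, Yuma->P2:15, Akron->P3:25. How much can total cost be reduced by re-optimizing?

180

Current plan cost = 20·3 + 105·3 + 15·16 + 25·6 = $765.
Optimal plan:
  Lodi→P1: 5 × $3 = $15
  Lodi→P2: 15 × $4 = $60
  Yuma→P1: 120 × $3 = $360
  Akron→P3: 25 × $6 = $150
Optimal cost = $585.
Saving = 765 − 585 = $180.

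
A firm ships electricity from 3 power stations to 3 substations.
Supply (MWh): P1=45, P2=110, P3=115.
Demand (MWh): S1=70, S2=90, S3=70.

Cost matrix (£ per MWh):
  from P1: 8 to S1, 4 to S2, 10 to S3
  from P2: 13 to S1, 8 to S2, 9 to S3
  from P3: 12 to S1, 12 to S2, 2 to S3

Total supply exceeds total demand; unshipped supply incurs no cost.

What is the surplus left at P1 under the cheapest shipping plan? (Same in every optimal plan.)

An optimal plan:
  P1→S1: 25 × £8 = £200
  P1→S2: 20 × £4 = £80
  P2→S2: 70 × £8 = £560
  P3→S1: 45 × £12 = £540
  P3→S3: 70 × £2 = £140
Total cost = £1520.
P1 ships 45 of its 45, leaving 0.

0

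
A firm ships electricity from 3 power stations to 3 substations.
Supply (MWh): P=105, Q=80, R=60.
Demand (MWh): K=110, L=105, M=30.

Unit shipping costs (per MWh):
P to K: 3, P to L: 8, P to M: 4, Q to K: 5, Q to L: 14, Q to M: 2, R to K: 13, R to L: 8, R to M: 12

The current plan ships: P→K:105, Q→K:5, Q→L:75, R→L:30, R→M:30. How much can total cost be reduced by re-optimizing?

Current plan cost = 105·3 + 5·5 + 75·14 + 30·8 + 30·12 = 1990.
Optimal plan:
  P to K: 60 × 3 = 180
  P to L: 45 × 8 = 360
  Q to K: 50 × 5 = 250
  Q to M: 30 × 2 = 60
  R to L: 60 × 8 = 480
Optimal cost = 1330.
Saving = 1990 − 1330 = 660.

660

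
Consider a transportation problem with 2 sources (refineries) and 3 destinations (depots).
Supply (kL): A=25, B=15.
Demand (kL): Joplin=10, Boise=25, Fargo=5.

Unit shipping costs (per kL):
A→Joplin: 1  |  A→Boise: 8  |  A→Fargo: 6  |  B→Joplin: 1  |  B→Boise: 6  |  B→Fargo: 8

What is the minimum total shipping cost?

210

One minimum-cost allocation:
  A–Joplin: 10 kL
  A–Boise: 10 kL
  A–Fargo: 5 kL
  B–Boise: 15 kL
Total cost = 210.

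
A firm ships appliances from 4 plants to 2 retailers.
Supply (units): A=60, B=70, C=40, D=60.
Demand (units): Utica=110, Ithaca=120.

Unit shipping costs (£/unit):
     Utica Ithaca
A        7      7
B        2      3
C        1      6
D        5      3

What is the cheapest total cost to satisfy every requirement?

A cheapest plan:
  A→Ithaca: 60 units
  B→Utica: 70 units
  C→Utica: 40 units
  D→Ithaca: 60 units
Total cost = £780.

780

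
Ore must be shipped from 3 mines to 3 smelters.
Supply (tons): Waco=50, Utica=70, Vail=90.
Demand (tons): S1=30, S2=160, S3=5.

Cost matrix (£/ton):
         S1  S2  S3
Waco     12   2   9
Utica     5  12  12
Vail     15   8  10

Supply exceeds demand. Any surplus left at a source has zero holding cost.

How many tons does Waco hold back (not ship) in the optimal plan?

Minimum-cost shipments:
  Waco to S2: 50 × £2 = £100
  Utica to S1: 30 × £5 = £150
  Utica to S2: 20 × £12 = £240
  Utica to S3: 5 × £12 = £60
  Vail to S2: 90 × £8 = £720
Total cost = £1270.
Waco ships 50 of its 50, leaving 0.

0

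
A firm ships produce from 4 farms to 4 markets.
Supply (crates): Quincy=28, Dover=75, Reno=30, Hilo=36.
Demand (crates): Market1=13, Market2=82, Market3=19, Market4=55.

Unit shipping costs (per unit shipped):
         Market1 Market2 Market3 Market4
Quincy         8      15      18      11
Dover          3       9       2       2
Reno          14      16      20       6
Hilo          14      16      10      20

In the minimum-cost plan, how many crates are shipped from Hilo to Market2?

36

Optimal shipments:
  Quincy->Market1: 13 × 8 = 104
  Quincy->Market2: 15 × 15 = 225
  Dover->Market2: 31 × 9 = 279
  Dover->Market3: 19 × 2 = 38
  Dover->Market4: 25 × 2 = 50
  Reno->Market4: 30 × 6 = 180
  Hilo->Market2: 36 × 16 = 576
Total cost = 1452.
So Hilo→Market2 carries 36 crates.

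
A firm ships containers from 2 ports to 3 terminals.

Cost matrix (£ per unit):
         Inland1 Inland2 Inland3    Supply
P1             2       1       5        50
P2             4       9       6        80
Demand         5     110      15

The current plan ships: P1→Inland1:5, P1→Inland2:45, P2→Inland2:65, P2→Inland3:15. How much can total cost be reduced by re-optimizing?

30

Current plan cost = 5·2 + 45·1 + 65·9 + 15·6 = £730.
Optimal plan:
  P1->Inland2: 50 × £1 = £50
  P2->Inland1: 5 × £4 = £20
  P2->Inland2: 60 × £9 = £540
  P2->Inland3: 15 × £6 = £90
Optimal cost = £700.
Saving = 730 − 700 = £30.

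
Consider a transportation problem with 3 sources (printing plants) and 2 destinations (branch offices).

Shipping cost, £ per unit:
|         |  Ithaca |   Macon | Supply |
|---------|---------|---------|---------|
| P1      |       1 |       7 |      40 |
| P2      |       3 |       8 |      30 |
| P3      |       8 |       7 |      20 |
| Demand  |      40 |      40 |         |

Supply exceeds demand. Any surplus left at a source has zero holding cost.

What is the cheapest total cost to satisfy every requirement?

A cheapest plan:
  P1–Ithaca: 40 × £1 = £40
  P2–Macon: 20 × £8 = £160
  P3–Macon: 20 × £7 = £140
Total = 40 + 160 + 140 = £340.

340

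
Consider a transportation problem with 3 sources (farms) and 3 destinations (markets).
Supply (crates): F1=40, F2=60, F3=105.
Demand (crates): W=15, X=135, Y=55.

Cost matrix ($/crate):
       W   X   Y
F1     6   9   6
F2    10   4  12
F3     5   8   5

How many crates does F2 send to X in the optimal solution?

60

The minimum-cost plan:
  F1 to Y: 40 × $6 = $240
  F2 to X: 60 × $4 = $240
  F3 to W: 15 × $5 = $75
  F3 to X: 75 × $8 = $600
  F3 to Y: 15 × $5 = $75
Total cost = $1230.
So F2→X carries 60 crates.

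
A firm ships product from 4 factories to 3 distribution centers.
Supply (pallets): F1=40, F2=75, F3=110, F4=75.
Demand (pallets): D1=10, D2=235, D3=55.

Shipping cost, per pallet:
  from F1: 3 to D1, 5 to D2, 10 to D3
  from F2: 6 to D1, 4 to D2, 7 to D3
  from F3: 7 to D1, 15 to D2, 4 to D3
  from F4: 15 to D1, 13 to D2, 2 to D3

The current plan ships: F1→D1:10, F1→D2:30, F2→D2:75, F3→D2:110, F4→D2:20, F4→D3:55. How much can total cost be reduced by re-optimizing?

Current plan cost = 10·3 + 30·5 + 75·4 + 110·15 + 20·13 + 55·2 = 2500.
Optimal plan:
  F1–D2: 40 × 5 = 200
  F2–D2: 75 × 4 = 300
  F3–D1: 10 × 7 = 70
  F3–D2: 100 × 15 = 1500
  F4–D2: 20 × 13 = 260
  F4–D3: 55 × 2 = 110
Optimal cost = 2440.
Saving = 2500 − 2440 = 60.

60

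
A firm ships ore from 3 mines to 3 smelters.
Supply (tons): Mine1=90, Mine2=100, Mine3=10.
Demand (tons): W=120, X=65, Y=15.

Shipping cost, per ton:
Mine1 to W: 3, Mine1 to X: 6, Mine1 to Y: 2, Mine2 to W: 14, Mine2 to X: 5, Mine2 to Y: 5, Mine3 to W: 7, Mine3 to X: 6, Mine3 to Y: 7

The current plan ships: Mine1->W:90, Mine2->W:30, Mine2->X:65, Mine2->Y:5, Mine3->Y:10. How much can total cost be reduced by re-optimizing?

90

Current plan cost = 90·3 + 30·14 + 65·5 + 5·5 + 10·7 = 1110.
Optimal plan:
  Mine1 to W: 90 × 3 = 270
  Mine2 to W: 20 × 14 = 280
  Mine2 to X: 65 × 5 = 325
  Mine2 to Y: 15 × 5 = 75
  Mine3 to W: 10 × 7 = 70
Optimal cost = 1020.
Saving = 1110 − 1020 = 90.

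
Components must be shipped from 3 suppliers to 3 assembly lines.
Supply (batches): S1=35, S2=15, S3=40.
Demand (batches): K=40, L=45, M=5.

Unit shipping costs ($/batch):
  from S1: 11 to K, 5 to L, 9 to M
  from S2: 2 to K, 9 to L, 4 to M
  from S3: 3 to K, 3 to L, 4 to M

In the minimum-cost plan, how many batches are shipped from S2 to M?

The minimum-cost plan:
  S1→L: 35 × $5 = $175
  S2→K: 15 × $2 = $30
  S3→K: 25 × $3 = $75
  S3→L: 10 × $3 = $30
  S3→M: 5 × $4 = $20
Total cost = $330.
The route S2→M is not used.

0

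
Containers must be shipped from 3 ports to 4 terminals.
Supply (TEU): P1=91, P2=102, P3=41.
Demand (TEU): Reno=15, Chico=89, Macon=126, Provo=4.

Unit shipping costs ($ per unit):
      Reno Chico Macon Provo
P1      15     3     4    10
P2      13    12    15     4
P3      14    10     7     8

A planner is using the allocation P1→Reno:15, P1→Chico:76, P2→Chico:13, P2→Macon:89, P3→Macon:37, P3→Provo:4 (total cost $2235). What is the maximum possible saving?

Current plan cost = 15·15 + 76·3 + 13·12 + 89·15 + 37·7 + 4·8 = $2235.
Optimal plan:
  P1→Chico: 6 TEU
  P1→Macon: 85 TEU
  P2→Reno: 15 TEU
  P2→Chico: 83 TEU
  P2→Provo: 4 TEU
  P3→Macon: 41 TEU
Optimal cost = $1852.
Saving = 2235 − 1852 = $383.

383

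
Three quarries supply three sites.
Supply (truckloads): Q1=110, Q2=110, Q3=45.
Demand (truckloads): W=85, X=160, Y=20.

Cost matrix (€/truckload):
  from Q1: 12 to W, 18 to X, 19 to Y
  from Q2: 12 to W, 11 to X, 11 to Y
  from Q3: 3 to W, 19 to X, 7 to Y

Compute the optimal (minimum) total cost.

3045

One minimum-cost allocation:
  Q1–W: 60 × €12 = €720
  Q1–X: 50 × €18 = €900
  Q2–X: 110 × €11 = €1210
  Q3–W: 25 × €3 = €75
  Q3–Y: 20 × €7 = €140
Total = 720 + 900 + 1210 + 75 + 140 = €3045.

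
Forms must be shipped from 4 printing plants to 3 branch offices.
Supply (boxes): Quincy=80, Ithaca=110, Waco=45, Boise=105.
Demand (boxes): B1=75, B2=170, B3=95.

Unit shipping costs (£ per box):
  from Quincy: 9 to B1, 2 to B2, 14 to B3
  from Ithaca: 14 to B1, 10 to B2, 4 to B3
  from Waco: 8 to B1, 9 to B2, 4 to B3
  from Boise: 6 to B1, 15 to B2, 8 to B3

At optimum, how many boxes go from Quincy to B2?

The minimum-cost plan:
  Quincy→B2: 80 × £2 = £160
  Ithaca→B2: 45 × £10 = £450
  Ithaca→B3: 65 × £4 = £260
  Waco→B2: 45 × £9 = £405
  Boise→B1: 75 × £6 = £450
  Boise→B3: 30 × £8 = £240
Total cost = £1965.
So Quincy→B2 carries 80 boxes.

80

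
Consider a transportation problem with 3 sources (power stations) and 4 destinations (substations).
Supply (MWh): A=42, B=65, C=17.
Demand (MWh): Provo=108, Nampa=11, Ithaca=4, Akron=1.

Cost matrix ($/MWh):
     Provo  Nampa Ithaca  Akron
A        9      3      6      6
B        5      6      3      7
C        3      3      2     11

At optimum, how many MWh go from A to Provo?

26

The minimum-cost plan:
  A–Provo: 26 × $9 = $234
  A–Nampa: 11 × $3 = $33
  A–Ithaca: 4 × $6 = $24
  A–Akron: 1 × $6 = $6
  B–Provo: 65 × $5 = $325
  C–Provo: 17 × $3 = $51
Total cost = $673.
So A→Provo carries 26 MWh.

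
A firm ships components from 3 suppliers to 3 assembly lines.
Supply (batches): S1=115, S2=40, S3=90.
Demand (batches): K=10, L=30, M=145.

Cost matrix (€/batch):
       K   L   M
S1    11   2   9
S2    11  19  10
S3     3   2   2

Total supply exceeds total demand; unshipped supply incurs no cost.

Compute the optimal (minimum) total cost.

Optimal allocation:
  S1->L: 30 × €2 = €60
  S1->M: 65 × €9 = €585
  S3->K: 10 × €3 = €30
  S3->M: 80 × €2 = €160
Total = 60 + 585 + 30 + 160 = €835.

835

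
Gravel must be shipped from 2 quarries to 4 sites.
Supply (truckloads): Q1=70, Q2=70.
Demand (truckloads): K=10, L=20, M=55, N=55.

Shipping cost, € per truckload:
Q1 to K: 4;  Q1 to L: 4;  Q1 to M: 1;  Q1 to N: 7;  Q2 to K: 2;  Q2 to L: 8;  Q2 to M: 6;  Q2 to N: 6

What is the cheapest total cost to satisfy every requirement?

An optimal shipping plan:
  Q1–L: 15 × €4 = €60
  Q1–M: 55 × €1 = €55
  Q2–K: 10 × €2 = €20
  Q2–L: 5 × €8 = €40
  Q2–N: 55 × €6 = €330
Total = 60 + 55 + 20 + 40 + 330 = €505.

505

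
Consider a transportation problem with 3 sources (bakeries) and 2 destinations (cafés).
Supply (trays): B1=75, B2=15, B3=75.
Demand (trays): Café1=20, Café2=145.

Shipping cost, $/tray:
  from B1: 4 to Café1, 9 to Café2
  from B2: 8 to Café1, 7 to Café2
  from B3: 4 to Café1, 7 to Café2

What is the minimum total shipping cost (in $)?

A cheapest plan:
  B1->Café1: 20 × $4 = $80
  B1->Café2: 55 × $9 = $495
  B2->Café2: 15 × $7 = $105
  B3->Café2: 75 × $7 = $525
Total = 80 + 495 + 105 + 525 = $1205.

1205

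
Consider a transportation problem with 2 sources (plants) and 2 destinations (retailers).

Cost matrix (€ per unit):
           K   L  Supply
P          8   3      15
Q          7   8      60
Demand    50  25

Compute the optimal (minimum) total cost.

Optimal allocation:
  P–L: 15 units
  Q–K: 50 units
  Q–L: 10 units
Total cost = €475.

475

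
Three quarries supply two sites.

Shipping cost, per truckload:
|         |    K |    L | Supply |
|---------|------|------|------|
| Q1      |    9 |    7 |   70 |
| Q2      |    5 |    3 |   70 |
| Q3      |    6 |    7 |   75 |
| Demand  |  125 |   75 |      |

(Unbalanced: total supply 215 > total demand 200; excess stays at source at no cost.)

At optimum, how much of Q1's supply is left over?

Minimum-cost shipments:
  Q1–L: 55 × 7 = 385
  Q2–K: 50 × 5 = 250
  Q2–L: 20 × 3 = 60
  Q3–K: 75 × 6 = 450
Total cost = 1145.
Q1 ships 55 of its 70, leaving 15.

15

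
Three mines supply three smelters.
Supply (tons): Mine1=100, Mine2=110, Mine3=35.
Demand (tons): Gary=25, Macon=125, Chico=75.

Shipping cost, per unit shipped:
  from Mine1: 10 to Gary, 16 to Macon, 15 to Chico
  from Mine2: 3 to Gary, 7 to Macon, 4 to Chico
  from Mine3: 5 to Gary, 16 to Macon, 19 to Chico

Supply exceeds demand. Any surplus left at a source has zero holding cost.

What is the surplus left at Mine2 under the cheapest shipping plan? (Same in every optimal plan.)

An optimal plan:
  Mine1 to Macon: 90 × 16 = 1440
  Mine2 to Macon: 35 × 7 = 245
  Mine2 to Chico: 75 × 4 = 300
  Mine3 to Gary: 25 × 5 = 125
Total cost = 2110.
Mine2 ships 110 of its 110, leaving 0.

0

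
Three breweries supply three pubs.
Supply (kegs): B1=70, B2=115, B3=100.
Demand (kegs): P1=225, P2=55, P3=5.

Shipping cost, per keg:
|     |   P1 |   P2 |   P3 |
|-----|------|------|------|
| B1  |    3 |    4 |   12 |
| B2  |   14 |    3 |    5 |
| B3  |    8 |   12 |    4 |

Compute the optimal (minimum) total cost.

1970

A cheapest plan:
  B1 to P1: 70 × 3 = 210
  B2 to P1: 55 × 14 = 770
  B2 to P2: 55 × 3 = 165
  B2 to P3: 5 × 5 = 25
  B3 to P1: 100 × 8 = 800
Total = 210 + 770 + 165 + 25 + 800 = 1970.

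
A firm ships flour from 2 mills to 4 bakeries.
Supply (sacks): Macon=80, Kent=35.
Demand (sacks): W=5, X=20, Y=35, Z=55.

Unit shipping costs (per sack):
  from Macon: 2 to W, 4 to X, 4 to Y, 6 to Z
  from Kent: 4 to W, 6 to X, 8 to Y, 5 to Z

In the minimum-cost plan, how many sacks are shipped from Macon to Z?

20

The minimum-cost plan:
  Macon->W: 5 sacks
  Macon->X: 20 sacks
  Macon->Y: 35 sacks
  Macon->Z: 20 sacks
  Kent->Z: 35 sacks
Total cost = 525.
So Macon→Z carries 20 sacks.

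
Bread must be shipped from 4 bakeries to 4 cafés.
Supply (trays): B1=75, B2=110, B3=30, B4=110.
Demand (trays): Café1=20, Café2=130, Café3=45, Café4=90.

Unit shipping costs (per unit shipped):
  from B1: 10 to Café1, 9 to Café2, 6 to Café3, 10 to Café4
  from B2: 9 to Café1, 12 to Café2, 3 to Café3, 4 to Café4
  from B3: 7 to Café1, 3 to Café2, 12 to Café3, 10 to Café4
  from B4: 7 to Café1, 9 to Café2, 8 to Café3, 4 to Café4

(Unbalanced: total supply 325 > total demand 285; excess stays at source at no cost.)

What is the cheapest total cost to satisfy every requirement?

1625

A cheapest plan:
  B1 to Café2: 75 × 9 = 675
  B2 to Café3: 45 × 3 = 135
  B2 to Café4: 65 × 4 = 260
  B3 to Café2: 30 × 3 = 90
  B4 to Café1: 20 × 7 = 140
  B4 to Café2: 25 × 9 = 225
  B4 to Café4: 25 × 4 = 100
Total = 675 + 135 + 260 + 90 + 140 + 225 + 100 = 1625.
(Supply check: B1 ships 75; B2 ships 110; B3 ships 30; B4 ships 70.)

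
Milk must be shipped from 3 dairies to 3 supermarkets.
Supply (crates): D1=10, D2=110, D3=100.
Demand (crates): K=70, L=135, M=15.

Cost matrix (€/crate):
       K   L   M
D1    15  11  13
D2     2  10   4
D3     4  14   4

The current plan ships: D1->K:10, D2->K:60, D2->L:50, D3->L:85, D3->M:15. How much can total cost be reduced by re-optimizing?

Current plan cost = 10·15 + 60·2 + 50·10 + 85·14 + 15·4 = €2020.
Optimal plan:
  D1–L: 10 × €11 = €110
  D2–L: 110 × €10 = €1100
  D3–K: 70 × €4 = €280
  D3–L: 15 × €14 = €210
  D3–M: 15 × €4 = €60
Optimal cost = €1760.
Saving = 2020 − 1760 = €260.

260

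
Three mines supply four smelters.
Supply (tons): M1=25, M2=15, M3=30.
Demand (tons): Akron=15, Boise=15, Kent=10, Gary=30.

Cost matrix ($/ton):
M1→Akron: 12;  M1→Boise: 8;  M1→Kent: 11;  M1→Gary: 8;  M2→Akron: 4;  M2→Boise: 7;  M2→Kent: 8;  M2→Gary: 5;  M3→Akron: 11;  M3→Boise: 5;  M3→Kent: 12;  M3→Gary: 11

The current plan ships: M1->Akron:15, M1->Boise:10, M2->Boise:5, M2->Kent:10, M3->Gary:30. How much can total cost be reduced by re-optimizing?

195

Current plan cost = 15·12 + 10·8 + 5·7 + 10·8 + 30·11 = $705.
Optimal plan:
  M1→Gary: 25 × $8 = $200
  M2→Akron: 15 × $4 = $60
  M3→Boise: 15 × $5 = $75
  M3→Kent: 10 × $12 = $120
  M3→Gary: 5 × $11 = $55
Optimal cost = $510.
Saving = 705 − 510 = $195.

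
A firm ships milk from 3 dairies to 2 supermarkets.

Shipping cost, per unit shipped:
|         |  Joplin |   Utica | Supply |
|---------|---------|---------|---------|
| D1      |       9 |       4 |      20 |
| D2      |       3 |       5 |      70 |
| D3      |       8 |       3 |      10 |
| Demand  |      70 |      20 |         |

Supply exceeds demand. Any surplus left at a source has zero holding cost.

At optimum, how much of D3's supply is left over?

0

Minimum-cost shipments:
  D1–Utica: 10 × 4 = 40
  D2–Joplin: 70 × 3 = 210
  D3–Utica: 10 × 3 = 30
Total cost = 280.
D3 ships 10 of its 10, leaving 0.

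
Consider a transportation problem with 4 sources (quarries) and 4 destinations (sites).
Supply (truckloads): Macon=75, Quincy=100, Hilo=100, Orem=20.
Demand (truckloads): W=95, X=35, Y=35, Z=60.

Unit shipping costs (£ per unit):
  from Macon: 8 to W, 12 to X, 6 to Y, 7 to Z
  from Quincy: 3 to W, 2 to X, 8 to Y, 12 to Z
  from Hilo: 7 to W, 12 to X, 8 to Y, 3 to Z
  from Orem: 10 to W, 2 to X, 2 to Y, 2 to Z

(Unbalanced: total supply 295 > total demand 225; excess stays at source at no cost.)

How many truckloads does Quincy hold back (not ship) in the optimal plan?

0

An optimal plan:
  Macon→Y: 15 × £6 = £90
  Quincy→W: 65 × £3 = £195
  Quincy→X: 35 × £2 = £70
  Hilo→W: 30 × £7 = £210
  Hilo→Z: 60 × £3 = £180
  Orem→Y: 20 × £2 = £40
Total cost = £785.
Quincy ships 100 of its 100, leaving 0.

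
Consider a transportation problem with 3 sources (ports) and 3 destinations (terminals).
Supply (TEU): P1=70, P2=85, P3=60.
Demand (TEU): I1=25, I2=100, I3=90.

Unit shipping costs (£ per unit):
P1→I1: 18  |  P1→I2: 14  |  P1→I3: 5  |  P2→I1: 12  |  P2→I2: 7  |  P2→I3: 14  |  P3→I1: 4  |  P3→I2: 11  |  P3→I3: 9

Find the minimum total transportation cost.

1390

One minimum-cost allocation:
  P1–I3: 70 × £5 = £350
  P2–I2: 85 × £7 = £595
  P3–I1: 25 × £4 = £100
  P3–I2: 15 × £11 = £165
  P3–I3: 20 × £9 = £180
Total = 350 + 595 + 100 + 165 + 180 = £1390.
(Supply check: P1 ships 70; P2 ships 85; P3 ships 60.)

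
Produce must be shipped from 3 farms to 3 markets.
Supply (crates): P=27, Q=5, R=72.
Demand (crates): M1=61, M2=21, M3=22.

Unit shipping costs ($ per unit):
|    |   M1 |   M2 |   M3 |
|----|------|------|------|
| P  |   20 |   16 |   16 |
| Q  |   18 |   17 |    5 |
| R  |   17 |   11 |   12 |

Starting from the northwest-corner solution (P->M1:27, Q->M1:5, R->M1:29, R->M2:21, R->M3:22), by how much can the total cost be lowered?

40

Current plan cost = 27·20 + 5·18 + 29·17 + 21·11 + 22·12 = $1618.
Optimal plan:
  P to M1: 27 × $20 = $540
  Q to M3: 5 × $5 = $25
  R to M1: 34 × $17 = $578
  R to M2: 21 × $11 = $231
  R to M3: 17 × $12 = $204
Optimal cost = $1578.
Saving = 1618 − 1578 = $40.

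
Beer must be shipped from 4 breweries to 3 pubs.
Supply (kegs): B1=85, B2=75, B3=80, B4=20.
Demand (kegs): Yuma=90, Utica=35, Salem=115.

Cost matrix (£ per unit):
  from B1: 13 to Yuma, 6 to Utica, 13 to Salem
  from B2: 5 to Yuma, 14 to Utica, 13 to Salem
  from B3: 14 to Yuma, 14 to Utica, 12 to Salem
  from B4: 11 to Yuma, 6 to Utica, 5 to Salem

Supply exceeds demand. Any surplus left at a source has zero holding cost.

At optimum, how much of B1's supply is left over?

Minimum-cost shipments:
  B1->Yuma: 15 × £13 = £195
  B1->Utica: 35 × £6 = £210
  B1->Salem: 15 × £13 = £195
  B2->Yuma: 75 × £5 = £375
  B3->Salem: 80 × £12 = £960
  B4->Salem: 20 × £5 = £100
Total cost = £2035.
B1 ships 65 of its 85, leaving 20.

20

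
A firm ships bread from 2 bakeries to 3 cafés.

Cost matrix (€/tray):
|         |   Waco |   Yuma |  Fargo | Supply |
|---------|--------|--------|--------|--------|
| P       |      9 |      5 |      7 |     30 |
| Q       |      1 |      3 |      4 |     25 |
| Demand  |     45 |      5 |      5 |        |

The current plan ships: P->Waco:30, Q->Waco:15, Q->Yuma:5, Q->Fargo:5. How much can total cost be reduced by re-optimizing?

Current plan cost = 30·9 + 15·1 + 5·3 + 5·4 = €320.
Optimal plan:
  P->Waco: 20 trays
  P->Yuma: 5 trays
  P->Fargo: 5 trays
  Q->Waco: 25 trays
Optimal cost = €265.
Saving = 320 − 265 = €55.

55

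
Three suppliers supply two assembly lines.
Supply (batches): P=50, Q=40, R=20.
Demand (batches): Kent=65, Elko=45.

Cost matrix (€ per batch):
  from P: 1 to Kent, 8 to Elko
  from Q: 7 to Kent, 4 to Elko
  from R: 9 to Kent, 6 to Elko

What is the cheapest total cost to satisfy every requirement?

Optimal allocation:
  P to Kent: 50 × €1 = €50
  Q to Kent: 15 × €7 = €105
  Q to Elko: 25 × €4 = €100
  R to Elko: 20 × €6 = €120
Total = 50 + 105 + 100 + 120 = €375.
(Supply check: P ships 50; Q ships 40; R ships 20.)

375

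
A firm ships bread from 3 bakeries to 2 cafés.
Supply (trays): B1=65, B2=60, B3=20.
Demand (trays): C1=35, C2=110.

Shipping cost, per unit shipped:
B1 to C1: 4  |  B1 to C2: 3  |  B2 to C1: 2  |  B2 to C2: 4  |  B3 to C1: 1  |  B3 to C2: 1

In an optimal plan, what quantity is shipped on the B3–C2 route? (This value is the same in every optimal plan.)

20

Optimal shipments:
  B1->C2: 65 × 3 = 195
  B2->C1: 35 × 2 = 70
  B2->C2: 25 × 4 = 100
  B3->C2: 20 × 1 = 20
Total cost = 385.
So B3→C2 carries 20 trays.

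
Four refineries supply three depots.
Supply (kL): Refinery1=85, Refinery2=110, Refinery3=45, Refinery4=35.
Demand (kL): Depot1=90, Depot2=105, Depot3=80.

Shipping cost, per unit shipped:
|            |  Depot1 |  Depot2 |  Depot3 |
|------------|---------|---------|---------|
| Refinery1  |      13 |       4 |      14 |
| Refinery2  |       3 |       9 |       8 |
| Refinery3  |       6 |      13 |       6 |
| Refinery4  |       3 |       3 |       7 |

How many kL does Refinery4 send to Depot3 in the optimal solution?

15

Optimal shipments:
  Refinery1 to Depot2: 85 kL
  Refinery2 to Depot1: 90 kL
  Refinery2 to Depot3: 20 kL
  Refinery3 to Depot3: 45 kL
  Refinery4 to Depot2: 20 kL
  Refinery4 to Depot3: 15 kL
Total cost = 1205.
So Refinery4→Depot3 carries 15 kL.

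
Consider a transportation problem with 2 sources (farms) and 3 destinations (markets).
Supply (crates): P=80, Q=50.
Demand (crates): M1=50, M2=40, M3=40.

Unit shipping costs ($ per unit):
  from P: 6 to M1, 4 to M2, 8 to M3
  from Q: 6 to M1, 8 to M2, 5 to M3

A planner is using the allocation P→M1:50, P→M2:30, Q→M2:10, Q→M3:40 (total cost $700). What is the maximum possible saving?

40

Current plan cost = 50·6 + 30·4 + 10·8 + 40·5 = $700.
Optimal plan:
  P→M1: 40 × $6 = $240
  P→M2: 40 × $4 = $160
  Q→M1: 10 × $6 = $60
  Q→M3: 40 × $5 = $200
Optimal cost = $660.
Saving = 700 − 660 = $40.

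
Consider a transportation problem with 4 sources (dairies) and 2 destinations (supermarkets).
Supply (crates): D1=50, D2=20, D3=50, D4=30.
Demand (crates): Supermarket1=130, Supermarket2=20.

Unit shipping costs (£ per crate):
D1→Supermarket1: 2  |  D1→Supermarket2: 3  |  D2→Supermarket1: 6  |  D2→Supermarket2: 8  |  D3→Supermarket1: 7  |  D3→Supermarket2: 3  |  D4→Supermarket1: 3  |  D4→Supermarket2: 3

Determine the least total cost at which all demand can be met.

580

An optimal shipping plan:
  D1–Supermarket1: 50 × £2 = £100
  D2–Supermarket1: 20 × £6 = £120
  D3–Supermarket1: 30 × £7 = £210
  D3–Supermarket2: 20 × £3 = £60
  D4–Supermarket1: 30 × £3 = £90
Total = 100 + 120 + 210 + 60 + 90 = £580.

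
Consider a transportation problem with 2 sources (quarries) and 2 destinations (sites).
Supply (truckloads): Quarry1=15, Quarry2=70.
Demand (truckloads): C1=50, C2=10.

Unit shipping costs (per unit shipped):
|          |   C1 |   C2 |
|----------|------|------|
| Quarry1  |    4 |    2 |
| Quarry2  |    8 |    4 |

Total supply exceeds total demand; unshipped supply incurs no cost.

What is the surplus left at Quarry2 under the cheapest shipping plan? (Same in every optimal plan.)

25

Minimum-cost shipments:
  Quarry1 to C1: 15 × 4 = 60
  Quarry2 to C1: 35 × 8 = 280
  Quarry2 to C2: 10 × 4 = 40
Total cost = 380.
Quarry2 ships 45 of its 70, leaving 25.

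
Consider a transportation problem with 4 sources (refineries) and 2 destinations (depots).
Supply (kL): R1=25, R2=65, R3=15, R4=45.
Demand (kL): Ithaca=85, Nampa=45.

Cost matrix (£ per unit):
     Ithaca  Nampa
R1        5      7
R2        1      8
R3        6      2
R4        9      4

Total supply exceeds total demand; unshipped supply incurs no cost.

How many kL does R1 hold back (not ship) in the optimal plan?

5

Minimum-cost shipments:
  R1 to Ithaca: 20 × £5 = £100
  R2 to Ithaca: 65 × £1 = £65
  R3 to Nampa: 15 × £2 = £30
  R4 to Nampa: 30 × £4 = £120
Total cost = £315.
R1 ships 20 of its 25, leaving 5.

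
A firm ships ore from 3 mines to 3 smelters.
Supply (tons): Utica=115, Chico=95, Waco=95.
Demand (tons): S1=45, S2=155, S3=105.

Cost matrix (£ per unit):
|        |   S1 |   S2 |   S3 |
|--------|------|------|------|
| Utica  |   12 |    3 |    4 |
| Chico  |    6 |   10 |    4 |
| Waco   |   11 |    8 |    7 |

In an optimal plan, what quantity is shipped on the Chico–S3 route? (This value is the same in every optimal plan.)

Solving gives:
  Utica–S2: 115 × £3 = £345
  Chico–S1: 45 × £6 = £270
  Chico–S3: 50 × £4 = £200
  Waco–S2: 40 × £8 = £320
  Waco–S3: 55 × £7 = £385
Total cost = £1520.
So Chico→S3 carries 50 tons.

50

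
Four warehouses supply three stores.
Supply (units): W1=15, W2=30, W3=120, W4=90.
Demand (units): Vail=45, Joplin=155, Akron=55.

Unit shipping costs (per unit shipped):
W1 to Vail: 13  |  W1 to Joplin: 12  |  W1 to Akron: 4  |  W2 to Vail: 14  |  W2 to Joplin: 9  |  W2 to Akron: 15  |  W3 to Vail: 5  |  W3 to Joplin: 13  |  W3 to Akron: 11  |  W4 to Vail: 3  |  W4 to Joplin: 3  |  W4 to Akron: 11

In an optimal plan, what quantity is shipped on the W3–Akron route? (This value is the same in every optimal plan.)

40

Solving gives:
  W1 to Akron: 15 × 4 = 60
  W2 to Joplin: 30 × 9 = 270
  W3 to Vail: 45 × 5 = 225
  W3 to Joplin: 35 × 13 = 455
  W3 to Akron: 40 × 11 = 440
  W4 to Joplin: 90 × 3 = 270
Total cost = 1720.
So W3→Akron carries 40 units.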